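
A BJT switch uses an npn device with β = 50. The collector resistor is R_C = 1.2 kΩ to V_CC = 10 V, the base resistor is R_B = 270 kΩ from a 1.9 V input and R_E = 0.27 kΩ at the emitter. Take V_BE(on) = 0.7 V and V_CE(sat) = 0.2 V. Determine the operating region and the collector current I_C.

active; I_C ≈ 0.21 mA

Assume active. Base-emitter loop: I_B = (V_BB − V_BE)/(R_B + (β+1)R_E) = (1.9 − 0.7)/(270 + 51×0.27) = 0.00423 mA.
I_C = β·I_B = 50×0.00423 = 0.211 mA.
V_CE = V_CC − I_C·R_C − I_E·R_E = 10 − 0.211×1.2 − 0.216×0.27 = 9.69 V > V_CE(sat), so the active-region assumption holds.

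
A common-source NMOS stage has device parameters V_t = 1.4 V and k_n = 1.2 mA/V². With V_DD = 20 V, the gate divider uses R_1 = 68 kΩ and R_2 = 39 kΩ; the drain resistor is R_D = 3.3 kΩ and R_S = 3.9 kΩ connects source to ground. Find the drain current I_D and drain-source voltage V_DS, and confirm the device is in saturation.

V_G = V_DD·R_2/(R_1+R_2) = 20×39/107 = 7.29 V.
Assume saturation: I_D = (k_n/2)(V_GS − V_t)² with V_GS = V_G − I_D·R_S = 7.29 − 3.9·I_D.
Substituting gives 9.13·I_D² − 28.6·I_D + 20.8 = 0, with roots I_D = 1.15 or 1.98 mA.
The root I_D = 1.98 mA gives V_GS = -0.414 V ≤ V_t, so take I_D = 1.15 mA.
Then V_GS = 2.79 V and V_DS = V_DD − I_D(R_D+R_S) = 20 − 1.15×7.2 = 11.7 V.
Saturation requires V_DS ≥ V_GS − V_t = 1.39 V; 11.7 ≥ 1.39 ✓.

I_D ≈ 1.2 mA, V_DS ≈ 12 V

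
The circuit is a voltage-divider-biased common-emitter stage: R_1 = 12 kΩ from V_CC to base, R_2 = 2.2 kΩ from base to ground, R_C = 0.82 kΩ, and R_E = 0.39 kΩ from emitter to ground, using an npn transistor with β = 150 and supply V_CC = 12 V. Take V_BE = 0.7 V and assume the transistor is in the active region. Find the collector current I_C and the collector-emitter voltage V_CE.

I_C ≈ 2.9 mA, V_CE ≈ 8.5 V

Thevenize the base divider: V_Th = V_CC·R_2/(R_1+R_2) = 12×2.2/14.2 = 1.86 V, R_Th = R_1‖R_2 = 1.86 kΩ.
Base-emitter loop: V_Th = I_B·R_Th + V_BE + (β+1)I_B·R_E, so I_B = (1.86 − 0.7) / (1.86 + 151×0.39) = 0.0191 mA.
I_C = β·I_B = 150×0.0191 = 2.86 mA, and I_E = (β+1)I_B = 2.88 mA.
V_CE = V_CC − I_C·R_C − I_E·R_E = 12 − 2.86×0.82 − 2.88×0.39 = 8.53 V.
V_CE = 8.53 V > 0.2 V confirms active-region operation.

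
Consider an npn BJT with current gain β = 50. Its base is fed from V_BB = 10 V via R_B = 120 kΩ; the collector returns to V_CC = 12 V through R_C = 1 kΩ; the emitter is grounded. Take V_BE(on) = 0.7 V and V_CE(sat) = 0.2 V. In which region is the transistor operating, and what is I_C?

active; I_C ≈ 3.9 mA

Assume active. Base-emitter loop: I_B = (V_BB − V_BE)/R_B = (10 − 0.7)/120 = 0.0775 mA.
I_C = β·I_B = 50×0.0775 = 3.88 mA.
V_CE = V_CC − I_C·R_C = 12 − 3.88×1 = 8.12 V > V_CE(sat), so the active-region assumption holds.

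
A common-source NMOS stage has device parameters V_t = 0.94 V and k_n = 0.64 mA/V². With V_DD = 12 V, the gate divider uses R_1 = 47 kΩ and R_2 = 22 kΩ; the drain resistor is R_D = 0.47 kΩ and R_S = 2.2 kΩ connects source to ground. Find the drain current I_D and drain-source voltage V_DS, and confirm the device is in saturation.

V_G = V_DD·R_2/(R_1+R_2) = 12×22/69 = 3.83 V.
Assume saturation: I_D = (k_n/2)(V_GS − V_t)² with V_GS = V_G − I_D·R_S = 3.83 − 2.2·I_D.
Substituting gives 1.55·I_D² − 5.06·I_D + 2.67 = 0, with roots I_D = 0.659 or 2.61 mA.
The root I_D = 2.61 mA gives V_GS = -1.92 V ≤ V_t, so take I_D = 0.659 mA.
Then V_GS = 2.38 V and V_DS = V_DD − I_D(R_D+R_S) = 12 − 0.659×2.67 = 10.2 V.
Saturation requires V_DS ≥ V_GS − V_t = 1.44 V; 10.2 ≥ 1.44 ✓.

I_D ≈ 0.66 mA, V_DS ≈ 10 V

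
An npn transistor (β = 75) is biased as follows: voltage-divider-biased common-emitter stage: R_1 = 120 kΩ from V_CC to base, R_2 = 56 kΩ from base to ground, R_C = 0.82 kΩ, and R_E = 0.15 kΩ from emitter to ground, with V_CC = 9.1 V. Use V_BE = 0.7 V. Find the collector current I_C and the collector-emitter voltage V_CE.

Thevenize the base divider: V_Th = V_CC·R_2/(R_1+R_2) = 9.1×56/176 = 2.9 V, R_Th = R_1‖R_2 = 38.2 kΩ.
Base-emitter loop: V_Th = I_B·R_Th + V_BE + (β+1)I_B·R_E, so I_B = (2.9 − 0.7) / (38.2 + 76×0.15) = 0.0443 mA.
I_C = β·I_B = 75×0.0443 = 3.32 mA, and I_E = (β+1)I_B = 3.37 mA.
V_CE = V_CC − I_C·R_C − I_E·R_E = 9.1 − 3.32×0.82 − 3.37×0.15 = 5.87 V.
V_CE = 5.87 V > 0.2 V confirms active-region operation.

I_C ≈ 3.3 mA, V_CE ≈ 5.9 V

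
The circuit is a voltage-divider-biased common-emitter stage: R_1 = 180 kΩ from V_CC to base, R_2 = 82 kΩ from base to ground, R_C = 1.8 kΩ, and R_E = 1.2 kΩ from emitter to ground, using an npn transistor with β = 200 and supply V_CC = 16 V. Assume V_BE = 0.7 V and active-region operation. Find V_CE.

Thevenize the base divider: V_Th = V_CC·R_2/(R_1+R_2) = 16×82/262 = 5.01 V, R_Th = R_1‖R_2 = 56.3 kΩ.
Base-emitter loop: V_Th = I_B·R_Th + V_BE + (β+1)I_B·R_E, so I_B = (5.01 − 0.7) / (56.3 + 201×1.2) = 0.0145 mA.
I_C = β·I_B = 200×0.0145 = 2.9 mA, and I_E = (β+1)I_B = 2.91 mA.
V_CE = V_CC − I_C·R_C − I_E·R_E = 16 − 2.9×1.8 − 2.91×1.2 = 7.3 V.
V_CE = 7.3 V > 0.2 V confirms active-region operation.

V_CE ≈ 7.3 V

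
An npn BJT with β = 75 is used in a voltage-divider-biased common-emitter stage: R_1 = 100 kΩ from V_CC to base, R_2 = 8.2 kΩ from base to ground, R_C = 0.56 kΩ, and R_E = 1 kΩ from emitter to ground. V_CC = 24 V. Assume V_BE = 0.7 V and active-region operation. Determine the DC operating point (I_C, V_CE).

Thevenize the base divider: V_Th = V_CC·R_2/(R_1+R_2) = 24×8.2/108 = 1.82 V, R_Th = R_1‖R_2 = 7.58 kΩ.
Base-emitter loop: V_Th = I_B·R_Th + V_BE + (β+1)I_B·R_E, so I_B = (1.82 − 0.7) / (7.58 + 76×1) = 0.0134 mA.
I_C = β·I_B = 75×0.0134 = 1 mA, and I_E = (β+1)I_B = 1.02 mA.
V_CE = V_CC − I_C·R_C − I_E·R_E = 24 − 1×0.56 − 1.02×1 = 22.4 V.
V_CE = 22.4 V > 0.2 V confirms active-region operation.

I_C ≈ 1 mA, V_CE ≈ 22 V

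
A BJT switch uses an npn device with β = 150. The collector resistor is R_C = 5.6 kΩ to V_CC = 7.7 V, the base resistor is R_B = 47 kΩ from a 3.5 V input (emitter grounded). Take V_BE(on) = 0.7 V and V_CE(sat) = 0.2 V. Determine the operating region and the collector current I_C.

saturation; I_C ≈ 1.3 mA

Assume active: I_B = (3.5 − 0.7)/47 = 0.0596 mA, giving I_C = β·I_B = 8.94 mA.
But then V_CE = 7.7 − 8.94×5.6 = -42.3 V < V_CE(sat) = 0.2 V — impossible in the active region.
So the transistor is saturated. With V_CE = 0.2 V, I_C = (V_CC − 0.2)/R_C = 7.5/5.6 = 1.34 mA.
Check: β·I_B = 8.94 mA > I_C = 1.34 mA, confirming saturation.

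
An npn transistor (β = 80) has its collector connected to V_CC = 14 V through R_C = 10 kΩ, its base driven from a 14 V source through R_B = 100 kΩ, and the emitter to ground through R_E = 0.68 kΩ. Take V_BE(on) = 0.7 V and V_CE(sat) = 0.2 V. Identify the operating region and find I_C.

Assume active: I_B = (14 − 0.7)/(100 + 81×0.68) = 0.0858 mA, I_C = β·I_B = 6.86 mA.
Then V_CE = 14 − 6.86×10 − 6.95×0.68 = -59.3 V < 0.2 V — the active assumption fails.
Re-solve with V_CE = 0.2 V. KCL at the emitter: V_E/R_E = (V_BB−0.7−V_E)/R_B + (V_CC−0.2−V_E)/R_C, giving V_E = 0.957 V.
I_C = (V_CC − 0.2 − V_E)/R_C = (13.8 − 0.957)/10 = 1.28 mA.
Check: I_B = (13.3 − 0.957)/100 = 0.123 mA, and β·I_B = 9.87 mA > I_C, confirming saturation.

saturation; I_C ≈ 1.3 mA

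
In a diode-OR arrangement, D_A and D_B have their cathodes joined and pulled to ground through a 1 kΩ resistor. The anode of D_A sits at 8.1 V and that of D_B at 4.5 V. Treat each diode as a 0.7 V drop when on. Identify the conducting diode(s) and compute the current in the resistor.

Only D_A conducts; I_R ≈ 7.4 mA

Assume both conduct. Then node N would need to be at both 8.1−0.7 = 7.4 V and 4.5−0.7 = 3.8 V, which is impossible.
Assume only D_A conducts: V_N = 8.1 − 0.7 = 7.4 V, so I_R = 7.4/1 = 7.4 mA.
Check D_B: its anode-to-cathode voltage is 4.5 − 7.4 = -2.9 V < 0.7 V, so it is off. The assumption is consistent.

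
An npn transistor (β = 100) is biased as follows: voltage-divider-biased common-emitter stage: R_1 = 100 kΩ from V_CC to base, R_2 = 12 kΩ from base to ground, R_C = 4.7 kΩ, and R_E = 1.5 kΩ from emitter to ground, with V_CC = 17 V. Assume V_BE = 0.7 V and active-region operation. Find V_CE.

Thevenize the base divider: V_Th = V_CC·R_2/(R_1+R_2) = 17×12/112 = 1.82 V, R_Th = R_1‖R_2 = 10.7 kΩ.
Base-emitter loop: V_Th = I_B·R_Th + V_BE + (β+1)I_B·R_E, so I_B = (1.82 − 0.7) / (10.7 + 101×1.5) = 0.00691 mA.
I_C = β·I_B = 100×0.00691 = 0.691 mA, and I_E = (β+1)I_B = 0.698 mA.
V_CE = V_CC − I_C·R_C − I_E·R_E = 17 − 0.691×4.7 − 0.698×1.5 = 12.7 V.
V_CE = 12.7 V > 0.2 V confirms active-region operation.

V_CE ≈ 13 V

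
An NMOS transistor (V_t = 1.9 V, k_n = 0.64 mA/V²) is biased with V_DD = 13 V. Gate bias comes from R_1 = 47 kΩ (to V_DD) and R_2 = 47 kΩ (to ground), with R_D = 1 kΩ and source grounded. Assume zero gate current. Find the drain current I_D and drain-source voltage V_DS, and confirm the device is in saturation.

V_G = V_DD·R_2/(R_1+R_2) = 13×47/94 = 6.5 V. With the source grounded, V_GS = V_G = 6.5 V.
Assume saturation: I_D = (k_n/2)(V_GS − V_t)² = (0.64/2)×(6.5 − 1.9)² = 0.32×4.6² = 6.77 mA.
V_DS = V_DD − I_D·R_D = 13 − 6.77×1 = 6.23 V.
Saturation requires V_DS ≥ V_GS − V_t = 4.6 V; 6.23 ≥ 4.6 ✓.

I_D ≈ 6.8 mA, V_DS ≈ 6.2 V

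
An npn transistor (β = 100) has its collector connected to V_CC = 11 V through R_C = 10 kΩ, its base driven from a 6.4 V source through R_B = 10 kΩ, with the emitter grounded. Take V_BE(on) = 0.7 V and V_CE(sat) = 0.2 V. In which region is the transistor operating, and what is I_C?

saturation; I_C ≈ 1.1 mA

Assume active: I_B = (6.4 − 0.7)/10 = 0.57 mA, giving I_C = β·I_B = 57 mA.
But then V_CE = 11 − 57×10 = -559 V < V_CE(sat) = 0.2 V — impossible in the active region.
So the transistor is saturated. With V_CE = 0.2 V, I_C = (V_CC − 0.2)/R_C = 10.8/10 = 1.08 mA.
Check: β·I_B = 57 mA > I_C = 1.08 mA, confirming saturation.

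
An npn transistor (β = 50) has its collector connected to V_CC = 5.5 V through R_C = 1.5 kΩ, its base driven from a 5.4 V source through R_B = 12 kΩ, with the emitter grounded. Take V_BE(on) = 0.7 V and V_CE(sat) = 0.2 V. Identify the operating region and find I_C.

saturation; I_C ≈ 3.5 mA

Assume active: I_B = (5.4 − 0.7)/12 = 0.392 mA, giving I_C = β·I_B = 19.6 mA.
But then V_CE = 5.5 − 19.6×1.5 = -23.9 V < V_CE(sat) = 0.2 V — impossible in the active region.
So the transistor is saturated. With V_CE = 0.2 V, I_C = (V_CC − 0.2)/R_C = 5.3/1.5 = 3.53 mA.
Check: β·I_B = 19.6 mA > I_C = 3.53 mA, confirming saturation.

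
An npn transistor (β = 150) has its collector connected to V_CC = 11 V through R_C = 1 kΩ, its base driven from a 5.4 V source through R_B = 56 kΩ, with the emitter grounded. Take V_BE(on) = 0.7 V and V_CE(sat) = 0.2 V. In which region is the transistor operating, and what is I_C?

Assume active: I_B = (5.4 − 0.7)/56 = 0.0839 mA, giving I_C = β·I_B = 12.6 mA.
But then V_CE = 11 − 12.6×1 = -1.59 V < V_CE(sat) = 0.2 V — impossible in the active region.
So the transistor is saturated. With V_CE = 0.2 V, I_C = (V_CC − 0.2)/R_C = 10.8/1 = 10.8 mA.
Check: β·I_B = 12.6 mA > I_C = 10.8 mA, confirming saturation.

saturation; I_C ≈ 11 mA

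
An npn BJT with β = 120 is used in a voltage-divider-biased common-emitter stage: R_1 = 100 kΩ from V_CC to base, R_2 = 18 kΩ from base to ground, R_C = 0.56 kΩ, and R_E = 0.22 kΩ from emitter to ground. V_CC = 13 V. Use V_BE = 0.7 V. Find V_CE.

Thevenize the base divider: V_Th = V_CC·R_2/(R_1+R_2) = 13×18/118 = 1.98 V, R_Th = R_1‖R_2 = 15.3 kΩ.
Base-emitter loop: V_Th = I_B·R_Th + V_BE + (β+1)I_B·R_E, so I_B = (1.98 − 0.7) / (15.3 + 121×0.22) = 0.0306 mA.
I_C = β·I_B = 120×0.0306 = 3.68 mA, and I_E = (β+1)I_B = 3.71 mA.
V_CE = V_CC − I_C·R_C − I_E·R_E = 13 − 3.68×0.56 − 3.71×0.22 = 10.1 V.
V_CE = 10.1 V > 0.2 V confirms active-region operation.

V_CE ≈ 10 V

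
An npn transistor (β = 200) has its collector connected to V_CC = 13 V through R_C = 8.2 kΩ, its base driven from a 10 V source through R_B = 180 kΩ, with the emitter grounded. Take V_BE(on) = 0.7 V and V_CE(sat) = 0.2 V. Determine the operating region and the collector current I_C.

Assume active: I_B = (10 − 0.7)/180 = 0.0517 mA, giving I_C = β·I_B = 10.3 mA.
But then V_CE = 13 − 10.3×8.2 = -71.7 V < V_CE(sat) = 0.2 V — impossible in the active region.
So the transistor is saturated. With V_CE = 0.2 V, I_C = (V_CC − 0.2)/R_C = 12.8/8.2 = 1.56 mA.
Check: β·I_B = 10.3 mA > I_C = 1.56 mA, confirming saturation.

saturation; I_C ≈ 1.6 mA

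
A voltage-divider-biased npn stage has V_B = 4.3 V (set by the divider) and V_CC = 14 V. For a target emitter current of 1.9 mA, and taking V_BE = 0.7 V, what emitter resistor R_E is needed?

R_E ≈ 1.9 kΩ

V_E = V_B − V_BE = 4.3 − 0.7 = 3.6 V.
R_E = V_E / I_E = 3.6 / 1.9 = 1.89 kΩ.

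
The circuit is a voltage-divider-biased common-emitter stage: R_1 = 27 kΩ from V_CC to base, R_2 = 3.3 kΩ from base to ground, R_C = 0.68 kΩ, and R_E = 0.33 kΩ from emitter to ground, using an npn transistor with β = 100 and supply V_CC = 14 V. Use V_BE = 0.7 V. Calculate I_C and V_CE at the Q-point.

I_C ≈ 2.3 mA, V_CE ≈ 12 V

Thevenize the base divider: V_Th = V_CC·R_2/(R_1+R_2) = 14×3.3/30.3 = 1.52 V, R_Th = R_1‖R_2 = 2.94 kΩ.
Base-emitter loop: V_Th = I_B·R_Th + V_BE + (β+1)I_B·R_E, so I_B = (1.52 − 0.7) / (2.94 + 101×0.33) = 0.0227 mA.
I_C = β·I_B = 100×0.0227 = 2.27 mA, and I_E = (β+1)I_B = 2.3 mA.
V_CE = V_CC − I_C·R_C − I_E·R_E = 14 − 2.27×0.68 − 2.3×0.33 = 11.7 V.
V_CE = 11.7 V > 0.2 V confirms active-region operation.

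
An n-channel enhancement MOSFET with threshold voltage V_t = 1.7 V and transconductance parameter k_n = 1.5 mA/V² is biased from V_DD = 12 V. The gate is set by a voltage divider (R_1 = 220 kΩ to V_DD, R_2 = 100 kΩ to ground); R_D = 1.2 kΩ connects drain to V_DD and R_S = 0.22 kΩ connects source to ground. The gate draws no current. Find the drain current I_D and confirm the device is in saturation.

I_D ≈ 2 mA

V_G = V_DD·R_2/(R_1+R_2) = 12×100/320 = 3.75 V.
Assume saturation: I_D = (k_n/2)(V_GS − V_t)² with V_GS = V_G − I_D·R_S = 3.75 − 0.22·I_D.
Substituting gives 0.0363·I_D² − 1.68·I_D + 3.15 = 0, with roots I_D = 1.96 or 44.2 mA.
The root I_D = 44.2 mA gives V_GS = -5.98 V ≤ V_t, so take I_D = 1.96 mA.
Then V_GS = 3.32 V and V_DS = V_DD − I_D(R_D+R_S) = 12 − 1.96×1.42 = 9.21 V.
Saturation requires V_DS ≥ V_GS − V_t = 1.62 V; 9.21 ≥ 1.62 ✓.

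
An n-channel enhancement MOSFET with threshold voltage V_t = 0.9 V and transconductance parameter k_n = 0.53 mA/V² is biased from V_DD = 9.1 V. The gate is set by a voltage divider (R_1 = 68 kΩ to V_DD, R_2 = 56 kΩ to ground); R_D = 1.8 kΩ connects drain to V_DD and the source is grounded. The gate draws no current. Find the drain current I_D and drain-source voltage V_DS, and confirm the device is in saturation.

V_G = V_DD·R_2/(R_1+R_2) = 9.1×56/124 = 4.11 V. With the source grounded, V_GS = V_G = 4.11 V.
Assume saturation: I_D = (k_n/2)(V_GS − V_t)² = (0.53/2)×(4.11 − 0.9)² = 0.265×3.21² = 2.73 mA.
V_DS = V_DD − I_D·R_D = 9.1 − 2.73×1.8 = 4.19 V.
Saturation requires V_DS ≥ V_GS − V_t = 3.21 V; 4.19 ≥ 3.21 ✓.

I_D ≈ 2.7 mA, V_DS ≈ 4.2 V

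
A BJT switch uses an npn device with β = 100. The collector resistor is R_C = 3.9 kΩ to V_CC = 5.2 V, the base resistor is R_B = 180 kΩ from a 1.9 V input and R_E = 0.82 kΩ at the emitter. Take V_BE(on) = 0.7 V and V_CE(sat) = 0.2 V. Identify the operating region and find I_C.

active; I_C ≈ 0.46 mA

Assume active. Base-emitter loop: I_B = (V_BB − V_BE)/(R_B + (β+1)R_E) = (1.9 − 0.7)/(180 + 101×0.82) = 0.00457 mA.
I_C = β·I_B = 100×0.00457 = 0.457 mA.
V_CE = V_CC − I_C·R_C − I_E·R_E = 5.2 − 0.457×3.9 − 0.461×0.82 = 3.04 V > V_CE(sat), so the active-region assumption holds.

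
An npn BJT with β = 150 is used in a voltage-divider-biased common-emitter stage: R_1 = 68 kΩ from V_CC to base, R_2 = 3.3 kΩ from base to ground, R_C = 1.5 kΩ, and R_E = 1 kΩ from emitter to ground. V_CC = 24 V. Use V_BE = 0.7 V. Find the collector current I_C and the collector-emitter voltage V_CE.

Thevenize the base divider: V_Th = V_CC·R_2/(R_1+R_2) = 24×3.3/71.3 = 1.11 V, R_Th = R_1‖R_2 = 3.15 kΩ.
Base-emitter loop: V_Th = I_B·R_Th + V_BE + (β+1)I_B·R_E, so I_B = (1.11 − 0.7) / (3.15 + 151×1) = 0.00266 mA.
I_C = β·I_B = 150×0.00266 = 0.4 mA, and I_E = (β+1)I_B = 0.402 mA.
V_CE = V_CC − I_C·R_C − I_E·R_E = 24 − 0.4×1.5 − 0.402×1 = 23 V.
V_CE = 23 V > 0.2 V confirms active-region operation.

I_C ≈ 0.4 mA, V_CE ≈ 23 V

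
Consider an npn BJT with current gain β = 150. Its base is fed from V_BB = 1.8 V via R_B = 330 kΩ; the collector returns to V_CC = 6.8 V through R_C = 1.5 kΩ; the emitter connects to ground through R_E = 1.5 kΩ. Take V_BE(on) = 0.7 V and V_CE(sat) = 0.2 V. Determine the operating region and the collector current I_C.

Assume active. Base-emitter loop: I_B = (V_BB − V_BE)/(R_B + (β+1)R_E) = (1.8 − 0.7)/(330 + 151×1.5) = 0.00198 mA.
I_C = β·I_B = 150×0.00198 = 0.296 mA.
V_CE = V_CC − I_C·R_C − I_E·R_E = 6.8 − 0.296×1.5 − 0.298×1.5 = 5.91 V > V_CE(sat), so the active-region assumption holds.

active; I_C ≈ 0.3 mA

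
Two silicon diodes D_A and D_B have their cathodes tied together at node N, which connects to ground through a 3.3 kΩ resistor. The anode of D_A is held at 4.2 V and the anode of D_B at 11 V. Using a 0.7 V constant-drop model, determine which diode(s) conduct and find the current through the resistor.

Only D_B conducts; I_R ≈ 3.1 mA

Assume both conduct. Then node N would need to be at both 4.2−0.7 = 3.5 V and 11−0.7 = 10.3 V, which is impossible.
Assume only D_B conducts: V_N = 11 − 0.7 = 10.3 V, so I_R = 10.3/3.3 = 3.12 mA.
Check D_A: its anode-to-cathode voltage is 4.2 − 10.3 = -6.1 V < 0.7 V, so it is off. The assumption is consistent.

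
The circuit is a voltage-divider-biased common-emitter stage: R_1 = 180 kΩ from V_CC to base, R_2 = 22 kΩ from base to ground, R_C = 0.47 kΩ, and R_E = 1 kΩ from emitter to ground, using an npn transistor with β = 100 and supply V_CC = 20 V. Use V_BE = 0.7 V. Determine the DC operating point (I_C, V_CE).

I_C ≈ 1.2 mA, V_CE ≈ 18 V

Thevenize the base divider: V_Th = V_CC·R_2/(R_1+R_2) = 20×22/202 = 2.18 V, R_Th = R_1‖R_2 = 19.6 kΩ.
Base-emitter loop: V_Th = I_B·R_Th + V_BE + (β+1)I_B·R_E, so I_B = (2.18 − 0.7) / (19.6 + 101×1) = 0.0123 mA.
I_C = β·I_B = 100×0.0123 = 1.23 mA, and I_E = (β+1)I_B = 1.24 mA.
V_CE = V_CC − I_C·R_C − I_E·R_E = 20 − 1.23×0.47 − 1.24×1 = 18.2 V.
V_CE = 18.2 V > 0.2 V confirms active-region operation.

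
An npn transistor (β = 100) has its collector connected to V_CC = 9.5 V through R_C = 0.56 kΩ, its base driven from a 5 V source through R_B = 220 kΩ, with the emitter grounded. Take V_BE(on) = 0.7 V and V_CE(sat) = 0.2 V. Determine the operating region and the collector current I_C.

Assume active. Base-emitter loop: I_B = (V_BB − V_BE)/R_B = (5 − 0.7)/220 = 0.0195 mA.
I_C = β·I_B = 100×0.0195 = 1.95 mA.
V_CE = V_CC − I_C·R_C = 9.5 − 1.95×0.56 = 8.41 V > V_CE(sat), so the active-region assumption holds.

active; I_C ≈ 2 mA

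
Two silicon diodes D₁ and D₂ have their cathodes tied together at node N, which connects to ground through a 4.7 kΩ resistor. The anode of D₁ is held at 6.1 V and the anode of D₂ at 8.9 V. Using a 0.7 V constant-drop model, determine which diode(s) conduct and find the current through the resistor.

Assume both conduct. Then node N would need to be at both 6.1−0.7 = 5.4 V and 8.9−0.7 = 8.2 V, which is impossible.
Assume only D₂ conducts: V_N = 8.9 − 0.7 = 8.2 V, so I_R = 8.2/4.7 = 1.74 mA.
Check D₁: its anode-to-cathode voltage is 6.1 − 8.2 = -2.1 V < 0.7 V, so it is off. The assumption is consistent.

Only D₂ conducts; I_R ≈ 1.7 mA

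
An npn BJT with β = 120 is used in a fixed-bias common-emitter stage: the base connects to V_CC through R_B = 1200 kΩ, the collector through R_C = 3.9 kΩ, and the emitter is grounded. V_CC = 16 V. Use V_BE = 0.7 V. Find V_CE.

Base loop: V_CC = I_B·R_B + V_BE, so I_B = (16 − 0.7)/1200 kΩ = 0.0128 mA.
In the active region I_C = β·I_B = 120 × 0.0128 = 1.53 mA.
Collector loop: V_CE = V_CC − I_C·R_C = 16 − 1.53×3.9 = 10 V.
Since V_CE = 10 V > V_CE(sat) ≈ 0.2 V, the transistor is in the active region as assumed.

V_CE ≈ 10 V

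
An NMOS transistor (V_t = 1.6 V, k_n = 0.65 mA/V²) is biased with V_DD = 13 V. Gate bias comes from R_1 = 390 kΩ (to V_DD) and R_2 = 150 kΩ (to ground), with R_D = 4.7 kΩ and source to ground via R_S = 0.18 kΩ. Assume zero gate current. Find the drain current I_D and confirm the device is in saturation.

I_D ≈ 1.1 mA

V_G = V_DD·R_2/(R_1+R_2) = 13×150/540 = 3.61 V.
Assume saturation: I_D = (k_n/2)(V_GS − V_t)² with V_GS = V_G − I_D·R_S = 3.61 − 0.18·I_D.
Substituting gives 0.0105·I_D² − 1.24·I_D + 1.31 = 0, with roots I_D = 1.07 or 116 mA.
The root I_D = 116 mA gives V_GS = -17.3 V ≤ V_t, so take I_D = 1.07 mA.
Then V_GS = 3.42 V and V_DS = V_DD − I_D(R_D+R_S) = 13 − 1.07×4.88 = 7.76 V.
Saturation requires V_DS ≥ V_GS − V_t = 1.82 V; 7.76 ≥ 1.82 ✓.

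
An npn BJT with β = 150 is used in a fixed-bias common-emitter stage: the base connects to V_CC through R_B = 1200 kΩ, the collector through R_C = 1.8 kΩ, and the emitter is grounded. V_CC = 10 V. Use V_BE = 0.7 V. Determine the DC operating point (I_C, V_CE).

I_C ≈ 1.2 mA, V_CE ≈ 7.9 V

Base loop: V_CC = I_B·R_B + V_BE, so I_B = (10 − 0.7)/1200 kΩ = 0.00775 mA.
In the active region I_C = β·I_B = 150 × 0.00775 = 1.16 mA.
Collector loop: V_CE = V_CC − I_C·R_C = 10 − 1.16×1.8 = 7.91 V.
Since V_CE = 7.91 V > V_CE(sat) ≈ 0.2 V, the transistor is in the active region as assumed.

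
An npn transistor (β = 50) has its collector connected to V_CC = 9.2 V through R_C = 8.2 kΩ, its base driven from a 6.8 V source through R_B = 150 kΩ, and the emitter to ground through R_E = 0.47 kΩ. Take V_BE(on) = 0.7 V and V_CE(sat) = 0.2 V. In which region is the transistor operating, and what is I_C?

saturation; I_C ≈ 1 mA

Assume active: I_B = (6.8 − 0.7)/(150 + 51×0.47) = 0.0351 mA, I_C = β·I_B = 1.75 mA.
Then V_CE = 9.2 − 1.75×8.2 − 1.79×0.47 = -6.02 V < 0.2 V — the active assumption fails.
Re-solve with V_CE = 0.2 V. KCL at the emitter: V_E/R_E = (V_BB−0.7−V_E)/R_B + (V_CC−0.2−V_E)/R_C, giving V_E = 0.504 V.
I_C = (V_CC − 0.2 − V_E)/R_C = (9 − 0.504)/8.2 = 1.04 mA.
Check: I_B = (6.1 − 0.504)/150 = 0.0373 mA, and β·I_B = 1.87 mA > I_C, confirming saturation.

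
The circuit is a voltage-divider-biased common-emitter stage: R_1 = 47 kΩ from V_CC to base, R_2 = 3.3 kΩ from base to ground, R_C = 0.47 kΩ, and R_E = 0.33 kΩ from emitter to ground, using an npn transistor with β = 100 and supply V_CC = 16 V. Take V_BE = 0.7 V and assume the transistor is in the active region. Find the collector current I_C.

I_C ≈ 0.96 mA

Thevenize the base divider: V_Th = V_CC·R_2/(R_1+R_2) = 16×3.3/50.3 = 1.05 V, R_Th = R_1‖R_2 = 3.08 kΩ.
Base-emitter loop: V_Th = I_B·R_Th + V_BE + (β+1)I_B·R_E, so I_B = (1.05 − 0.7) / (3.08 + 101×0.33) = 0.0096 mA.
I_C = β·I_B = 100×0.0096 = 0.96 mA, and I_E = (β+1)I_B = 0.97 mA.
V_CE = V_CC − I_C·R_C − I_E·R_E = 16 − 0.96×0.47 − 0.97×0.33 = 15.2 V.
V_CE = 15.2 V > 0.2 V confirms active-region operation.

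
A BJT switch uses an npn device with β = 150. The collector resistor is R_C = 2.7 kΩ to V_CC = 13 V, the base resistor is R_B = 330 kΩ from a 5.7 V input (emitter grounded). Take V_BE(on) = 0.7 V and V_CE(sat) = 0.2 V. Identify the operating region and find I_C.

active; I_C ≈ 2.3 mA

Assume active. Base-emitter loop: I_B = (V_BB − V_BE)/R_B = (5.7 − 0.7)/330 = 0.0152 mA.
I_C = β·I_B = 150×0.0152 = 2.27 mA.
V_CE = V_CC − I_C·R_C = 13 − 2.27×2.7 = 6.86 V > V_CE(sat), so the active-region assumption holds.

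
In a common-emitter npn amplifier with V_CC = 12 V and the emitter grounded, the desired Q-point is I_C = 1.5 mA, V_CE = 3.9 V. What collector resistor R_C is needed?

Collector loop: V_CC = I_C·R_C + V_CE.
R_C = (V_CC − V_CE)/I_C = (12 − 3.9)/1.5 = 5.4 kΩ.

R_C ≈ 5.4 kΩ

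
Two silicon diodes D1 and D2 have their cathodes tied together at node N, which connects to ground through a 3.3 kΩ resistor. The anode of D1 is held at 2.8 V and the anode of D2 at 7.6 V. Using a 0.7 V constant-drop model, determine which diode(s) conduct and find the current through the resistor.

Only D2 conducts; I_R ≈ 2.1 mA

Assume both conduct. Then node N would need to be at both 2.8−0.7 = 2.1 V and 7.6−0.7 = 6.9 V, which is impossible.
Assume only D2 conducts: V_N = 7.6 − 0.7 = 6.9 V, so I_R = 6.9/3.3 = 2.09 mA.
Check D1: its anode-to-cathode voltage is 2.8 − 6.9 = -4.1 V < 0.7 V, so it is off. The assumption is consistent.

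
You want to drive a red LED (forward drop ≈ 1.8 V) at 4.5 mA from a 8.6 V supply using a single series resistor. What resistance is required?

R ≈ 1.5 kΩ

The resistor drops V_S − V_D = 8.6 − 1.8 = 6.8 V at 4.5 mA.
R = 6.8 V / 4.5 mA = 1.51 kΩ.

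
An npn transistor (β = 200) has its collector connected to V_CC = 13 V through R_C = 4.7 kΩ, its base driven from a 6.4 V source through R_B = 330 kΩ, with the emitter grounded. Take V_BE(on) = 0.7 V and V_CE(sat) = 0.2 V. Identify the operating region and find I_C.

saturation; I_C ≈ 2.7 mA

Assume active: I_B = (6.4 − 0.7)/330 = 0.0173 mA, giving I_C = β·I_B = 3.45 mA.
But then V_CE = 13 − 3.45×4.7 = -3.24 V < V_CE(sat) = 0.2 V — impossible in the active region.
So the transistor is saturated. With V_CE = 0.2 V, I_C = (V_CC − 0.2)/R_C = 12.8/4.7 = 2.72 mA.
Check: β·I_B = 3.45 mA > I_C = 2.72 mA, confirming saturation.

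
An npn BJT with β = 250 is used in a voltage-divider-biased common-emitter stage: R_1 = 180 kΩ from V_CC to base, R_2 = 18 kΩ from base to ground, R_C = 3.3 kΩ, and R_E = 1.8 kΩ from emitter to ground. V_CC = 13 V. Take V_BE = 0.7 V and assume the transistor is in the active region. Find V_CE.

V_CE ≈ 12 V

Thevenize the base divider: V_Th = V_CC·R_2/(R_1+R_2) = 13×18/198 = 1.18 V, R_Th = R_1‖R_2 = 16.4 kΩ.
Base-emitter loop: V_Th = I_B·R_Th + V_BE + (β+1)I_B·R_E, so I_B = (1.18 − 0.7) / (16.4 + 251×1.8) = 0.00103 mA.
I_C = β·I_B = 250×0.00103 = 0.257 mA, and I_E = (β+1)I_B = 0.258 mA.
V_CE = V_CC − I_C·R_C − I_E·R_E = 13 − 0.257×3.3 − 0.258×1.8 = 11.7 V.
V_CE = 11.7 V > 0.2 V confirms active-region operation.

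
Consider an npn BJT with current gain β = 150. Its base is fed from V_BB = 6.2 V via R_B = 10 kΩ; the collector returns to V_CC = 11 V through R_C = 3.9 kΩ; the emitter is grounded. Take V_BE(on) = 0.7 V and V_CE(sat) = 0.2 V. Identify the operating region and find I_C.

saturation; I_C ≈ 2.8 mA

Assume active: I_B = (6.2 − 0.7)/10 = 0.55 mA, giving I_C = β·I_B = 82.5 mA.
But then V_CE = 11 − 82.5×3.9 = -311 V < V_CE(sat) = 0.2 V — impossible in the active region.
So the transistor is saturated. With V_CE = 0.2 V, I_C = (V_CC − 0.2)/R_C = 10.8/3.9 = 2.77 mA.
Check: β·I_B = 82.5 mA > I_C = 2.77 mA, confirming saturation.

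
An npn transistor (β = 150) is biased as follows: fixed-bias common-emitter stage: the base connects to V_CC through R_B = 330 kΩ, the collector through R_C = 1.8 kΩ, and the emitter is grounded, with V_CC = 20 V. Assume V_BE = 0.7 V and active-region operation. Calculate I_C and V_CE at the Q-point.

I_C ≈ 8.8 mA, V_CE ≈ 4.2 V

Base loop: V_CC = I_B·R_B + V_BE, so I_B = (20 − 0.7)/330 kΩ = 0.0585 mA.
In the active region I_C = β·I_B = 150 × 0.0585 = 8.77 mA.
Collector loop: V_CE = V_CC − I_C·R_C = 20 − 8.77×1.8 = 4.21 V.
Since V_CE = 4.21 V > V_CE(sat) ≈ 0.2 V, the transistor is in the active region as assumed.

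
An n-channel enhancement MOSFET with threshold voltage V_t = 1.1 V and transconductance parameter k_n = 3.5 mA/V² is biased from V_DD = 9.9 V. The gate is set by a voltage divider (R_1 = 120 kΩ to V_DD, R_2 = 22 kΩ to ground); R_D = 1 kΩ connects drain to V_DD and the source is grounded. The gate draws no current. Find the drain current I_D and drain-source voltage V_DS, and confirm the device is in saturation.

I_D ≈ 0.33 mA, V_DS ≈ 9.6 V

V_G = V_DD·R_2/(R_1+R_2) = 9.9×22/142 = 1.53 V. With the source grounded, V_GS = V_G = 1.53 V.
Assume saturation: I_D = (k_n/2)(V_GS − V_t)² = (3.5/2)×(1.53 − 1.1)² = 1.75×0.434² = 0.329 mA.
V_DS = V_DD − I_D·R_D = 9.9 − 0.329×1 = 9.57 V.
Saturation requires V_DS ≥ V_GS − V_t = 0.434 V; 9.57 ≥ 0.434 ✓.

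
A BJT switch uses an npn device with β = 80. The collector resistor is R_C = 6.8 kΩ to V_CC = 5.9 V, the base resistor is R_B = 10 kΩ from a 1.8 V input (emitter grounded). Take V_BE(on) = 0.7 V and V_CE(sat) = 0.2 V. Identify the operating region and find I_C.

saturation; I_C ≈ 0.84 mA

Assume active: I_B = (1.8 − 0.7)/10 = 0.11 mA, giving I_C = β·I_B = 8.8 mA.
But then V_CE = 5.9 − 8.8×6.8 = -53.9 V < V_CE(sat) = 0.2 V — impossible in the active region.
So the transistor is saturated. With V_CE = 0.2 V, I_C = (V_CC − 0.2)/R_C = 5.7/6.8 = 0.838 mA.
Check: β·I_B = 8.8 mA > I_C = 0.838 mA, confirming saturation.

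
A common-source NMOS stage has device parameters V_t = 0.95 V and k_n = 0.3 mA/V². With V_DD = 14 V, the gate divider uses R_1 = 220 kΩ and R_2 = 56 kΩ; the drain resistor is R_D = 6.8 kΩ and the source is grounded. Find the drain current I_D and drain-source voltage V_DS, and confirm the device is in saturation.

I_D ≈ 0.54 mA, V_DS ≈ 10 V

V_G = V_DD·R_2/(R_1+R_2) = 14×56/276 = 2.84 V. With the source grounded, V_GS = V_G = 2.84 V.
Assume saturation: I_D = (k_n/2)(V_GS − V_t)² = (0.3/2)×(2.84 − 0.95)² = 0.15×1.89² = 0.536 mA.
V_DS = V_DD − I_D·R_D = 14 − 0.536×6.8 = 10.4 V.
Saturation requires V_DS ≥ V_GS − V_t = 1.89 V; 10.4 ≥ 1.89 ✓.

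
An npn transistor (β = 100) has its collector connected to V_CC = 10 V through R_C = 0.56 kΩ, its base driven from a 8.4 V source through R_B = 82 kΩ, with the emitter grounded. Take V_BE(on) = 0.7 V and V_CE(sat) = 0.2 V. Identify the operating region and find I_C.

Assume active. Base-emitter loop: I_B = (V_BB − V_BE)/R_B = (8.4 − 0.7)/82 = 0.0939 mA.
I_C = β·I_B = 100×0.0939 = 9.39 mA.
V_CE = V_CC − I_C·R_C = 10 − 9.39×0.56 = 4.74 V > V_CE(sat), so the active-region assumption holds.

active; I_C ≈ 9.4 mA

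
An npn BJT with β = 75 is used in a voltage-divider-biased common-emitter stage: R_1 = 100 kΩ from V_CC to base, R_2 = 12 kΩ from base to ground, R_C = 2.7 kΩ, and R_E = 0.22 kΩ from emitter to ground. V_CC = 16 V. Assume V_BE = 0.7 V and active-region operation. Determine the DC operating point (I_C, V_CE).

Thevenize the base divider: V_Th = V_CC·R_2/(R_1+R_2) = 16×12/112 = 1.71 V, R_Th = R_1‖R_2 = 10.7 kΩ.
Base-emitter loop: V_Th = I_B·R_Th + V_BE + (β+1)I_B·R_E, so I_B = (1.71 − 0.7) / (10.7 + 76×0.22) = 0.037 mA.
I_C = β·I_B = 75×0.037 = 2.77 mA, and I_E = (β+1)I_B = 2.81 mA.
V_CE = V_CC − I_C·R_C − I_E·R_E = 16 − 2.77×2.7 − 2.81×0.22 = 7.9 V.
V_CE = 7.9 V > 0.2 V confirms active-region operation.

I_C ≈ 2.8 mA, V_CE ≈ 7.9 V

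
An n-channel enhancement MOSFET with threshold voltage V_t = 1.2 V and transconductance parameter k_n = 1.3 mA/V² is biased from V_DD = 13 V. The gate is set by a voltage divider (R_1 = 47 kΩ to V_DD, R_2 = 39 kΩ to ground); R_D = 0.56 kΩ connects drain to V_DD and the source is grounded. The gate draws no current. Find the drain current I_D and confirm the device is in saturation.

V_G = V_DD·R_2/(R_1+R_2) = 13×39/86 = 5.9 V. With the source grounded, V_GS = V_G = 5.9 V.
Assume saturation: I_D = (k_n/2)(V_GS − V_t)² = (1.3/2)×(5.9 − 1.2)² = 0.65×4.7² = 14.3 mA.
V_DS = V_DD − I_D·R_D = 13 − 14.3×0.56 = 4.98 V.
Saturation requires V_DS ≥ V_GS − V_t = 4.7 V; 4.98 ≥ 4.7 ✓.

I_D ≈ 14 mA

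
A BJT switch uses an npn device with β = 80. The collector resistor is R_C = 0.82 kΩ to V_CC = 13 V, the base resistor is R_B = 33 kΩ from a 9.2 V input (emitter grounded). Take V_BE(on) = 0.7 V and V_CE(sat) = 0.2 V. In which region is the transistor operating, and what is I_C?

saturation; I_C ≈ 16 mA

Assume active: I_B = (9.2 − 0.7)/33 = 0.258 mA, giving I_C = β·I_B = 20.6 mA.
But then V_CE = 13 − 20.6×0.82 = -3.9 V < V_CE(sat) = 0.2 V — impossible in the active region.
So the transistor is saturated. With V_CE = 0.2 V, I_C = (V_CC − 0.2)/R_C = 12.8/0.82 = 15.6 mA.
Check: β·I_B = 20.6 mA > I_C = 15.6 mA, confirming saturation.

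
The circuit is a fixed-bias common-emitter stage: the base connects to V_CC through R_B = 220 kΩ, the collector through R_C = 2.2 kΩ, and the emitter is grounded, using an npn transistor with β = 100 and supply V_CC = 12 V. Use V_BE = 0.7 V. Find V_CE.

Base loop: V_CC = I_B·R_B + V_BE, so I_B = (12 − 0.7)/220 kΩ = 0.0514 mA.
In the active region I_C = β·I_B = 100 × 0.0514 = 5.14 mA.
Collector loop: V_CE = V_CC − I_C·R_C = 12 − 5.14×2.2 = 0.7 V.
Since V_CE = 0.7 V > V_CE(sat) ≈ 0.2 V, the transistor is in the active region as assumed.

V_CE ≈ 0.7 V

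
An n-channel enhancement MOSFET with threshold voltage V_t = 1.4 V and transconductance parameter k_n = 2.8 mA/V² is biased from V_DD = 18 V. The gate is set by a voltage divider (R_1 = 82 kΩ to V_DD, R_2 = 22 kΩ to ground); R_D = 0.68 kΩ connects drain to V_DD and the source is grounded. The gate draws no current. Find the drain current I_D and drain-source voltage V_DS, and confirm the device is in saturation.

I_D ≈ 8.1 mA, V_DS ≈ 12 V

V_G = V_DD·R_2/(R_1+R_2) = 18×22/104 = 3.81 V. With the source grounded, V_GS = V_G = 3.81 V.
Assume saturation: I_D = (k_n/2)(V_GS − V_t)² = (2.8/2)×(3.81 − 1.4)² = 1.4×2.41² = 8.12 mA.
V_DS = V_DD − I_D·R_D = 18 − 8.12×0.68 = 12.5 V.
Saturation requires V_DS ≥ V_GS − V_t = 2.41 V; 12.5 ≥ 2.41 ✓.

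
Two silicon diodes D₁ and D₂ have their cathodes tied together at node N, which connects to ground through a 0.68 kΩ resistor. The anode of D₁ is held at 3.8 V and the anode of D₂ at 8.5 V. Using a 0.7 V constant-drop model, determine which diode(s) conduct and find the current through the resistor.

Only D₂ conducts; I_R ≈ 11 mA

Assume both conduct. Then node N would need to be at both 3.8−0.7 = 3.1 V and 8.5−0.7 = 7.8 V, which is impossible.
Assume only D₂ conducts: V_N = 8.5 − 0.7 = 7.8 V, so I_R = 7.8/0.68 = 11.5 mA.
Check D₁: its anode-to-cathode voltage is 3.8 − 7.8 = -4 V < 0.7 V, so it is off. The assumption is consistent.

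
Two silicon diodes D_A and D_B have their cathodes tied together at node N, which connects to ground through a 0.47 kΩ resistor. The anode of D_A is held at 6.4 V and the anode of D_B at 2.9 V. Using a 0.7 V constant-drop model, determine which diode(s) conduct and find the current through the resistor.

Only D_A conducts; I_R ≈ 12 mA

Assume both conduct. Then node N would need to be at both 6.4−0.7 = 5.7 V and 2.9−0.7 = 2.2 V, which is impossible.
Assume only D_A conducts: V_N = 6.4 − 0.7 = 5.7 V, so I_R = 5.7/0.47 = 12.1 mA.
Check D_B: its anode-to-cathode voltage is 2.9 − 5.7 = -2.8 V < 0.7 V, so it is off. The assumption is consistent.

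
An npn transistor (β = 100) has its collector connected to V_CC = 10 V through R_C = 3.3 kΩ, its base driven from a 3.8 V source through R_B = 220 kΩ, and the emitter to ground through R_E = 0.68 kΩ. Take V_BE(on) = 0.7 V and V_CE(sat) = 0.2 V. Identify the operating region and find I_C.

active; I_C ≈ 1.1 mA

Assume active. Base-emitter loop: I_B = (V_BB − V_BE)/(R_B + (β+1)R_E) = (3.8 − 0.7)/(220 + 101×0.68) = 0.0107 mA.
I_C = β·I_B = 100×0.0107 = 1.07 mA.
V_CE = V_CC − I_C·R_C − I_E·R_E = 10 − 1.07×3.3 − 1.08×0.68 = 5.72 V > V_CE(sat), so the active-region assumption holds.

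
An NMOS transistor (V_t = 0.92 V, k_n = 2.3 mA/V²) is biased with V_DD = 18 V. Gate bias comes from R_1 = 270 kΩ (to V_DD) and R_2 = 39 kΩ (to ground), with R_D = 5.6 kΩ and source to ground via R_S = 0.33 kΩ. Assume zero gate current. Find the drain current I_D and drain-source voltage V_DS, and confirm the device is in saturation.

V_G = V_DD·R_2/(R_1+R_2) = 18×39/309 = 2.27 V.
Assume saturation: I_D = (k_n/2)(V_GS − V_t)² with V_GS = V_G − I_D·R_S = 2.27 − 0.33·I_D.
Substituting gives 0.125·I_D² − 2.03·I_D + 2.1 = 0, with roots I_D = 1.11 or 15.1 mA.
The root I_D = 15.1 mA gives V_GS = -2.7 V ≤ V_t, so take I_D = 1.11 mA.
Then V_GS = 1.9 V and V_DS = V_DD − I_D(R_D+R_S) = 18 − 1.11×5.93 = 11.4 V.
Saturation requires V_DS ≥ V_GS − V_t = 0.984 V; 11.4 ≥ 0.984 ✓.

I_D ≈ 1.1 mA, V_DS ≈ 11 V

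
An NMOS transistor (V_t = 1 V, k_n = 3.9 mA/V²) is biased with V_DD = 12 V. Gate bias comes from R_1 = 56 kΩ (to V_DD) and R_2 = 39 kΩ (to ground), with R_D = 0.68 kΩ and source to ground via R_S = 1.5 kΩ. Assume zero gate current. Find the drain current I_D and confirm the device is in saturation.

I_D ≈ 2 mA

V_G = V_DD·R_2/(R_1+R_2) = 12×39/95 = 4.93 V.
Assume saturation: I_D = (k_n/2)(V_GS − V_t)² with V_GS = V_G − I_D·R_S = 4.93 − 1.5·I_D.
Substituting gives 4.39·I_D² − 24·I_D + 30.1 = 0, with roots I_D = 1.95 or 3.51 mA.
The root I_D = 3.51 mA gives V_GS = -0.342 V ≤ V_t, so take I_D = 1.95 mA.
Then V_GS = 2 V and V_DS = V_DD − I_D(R_D+R_S) = 12 − 1.95×2.18 = 7.75 V.
Saturation requires V_DS ≥ V_GS − V_t = 1 V; 7.75 ≥ 1 ✓.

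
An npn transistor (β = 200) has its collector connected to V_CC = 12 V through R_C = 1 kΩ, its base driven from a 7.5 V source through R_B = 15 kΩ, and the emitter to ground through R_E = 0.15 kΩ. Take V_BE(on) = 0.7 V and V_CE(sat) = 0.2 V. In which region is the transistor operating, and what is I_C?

Assume active: I_B = (7.5 − 0.7)/(15 + 201×0.15) = 0.151 mA, I_C = β·I_B = 30.1 mA.
Then V_CE = 12 − 30.1×1 − 30.3×0.15 = -22.7 V < 0.2 V — the active assumption fails.
Re-solve with V_CE = 0.2 V. KCL at the emitter: V_E/R_E = (V_BB−0.7−V_E)/R_B + (V_CC−0.2−V_E)/R_C, giving V_E = 1.58 V.
I_C = (V_CC − 0.2 − V_E)/R_C = (11.8 − 1.58)/1 = 10.2 mA.
Check: I_B = (6.8 − 1.58)/15 = 0.348 mA, and β·I_B = 69.5 mA > I_C, confirming saturation.

saturation; I_C ≈ 10 mA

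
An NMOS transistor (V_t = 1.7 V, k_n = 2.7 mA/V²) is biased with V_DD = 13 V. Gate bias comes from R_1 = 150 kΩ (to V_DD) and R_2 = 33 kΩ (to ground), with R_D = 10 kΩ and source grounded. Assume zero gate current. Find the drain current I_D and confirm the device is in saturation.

V_G = V_DD·R_2/(R_1+R_2) = 13×33/183 = 2.34 V. With the source grounded, V_GS = V_G = 2.34 V.
Assume saturation: I_D = (k_n/2)(V_GS − V_t)² = (2.7/2)×(2.34 − 1.7)² = 1.35×0.644² = 0.56 mA.
V_DS = V_DD − I_D·R_D = 13 − 0.56×10 = 7.4 V.
Saturation requires V_DS ≥ V_GS − V_t = 0.644 V; 7.4 ≥ 0.644 ✓.

I_D ≈ 0.56 mA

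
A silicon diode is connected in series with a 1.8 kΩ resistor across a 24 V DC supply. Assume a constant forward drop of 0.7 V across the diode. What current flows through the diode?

I ≈ 13 mA

KVL around the loop: 24 = V_D + I·R = 0.7 + I × 1.8 kΩ.
So I = (24 − 0.7) / 1.8 kΩ = 23.3 / 1.8 = 12.9 mA.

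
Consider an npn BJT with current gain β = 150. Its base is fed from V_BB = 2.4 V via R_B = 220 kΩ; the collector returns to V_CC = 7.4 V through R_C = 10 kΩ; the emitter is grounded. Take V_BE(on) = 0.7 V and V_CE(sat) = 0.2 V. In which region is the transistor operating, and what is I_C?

Assume active: I_B = (2.4 − 0.7)/220 = 0.00773 mA, giving I_C = β·I_B = 1.16 mA.
But then V_CE = 7.4 − 1.16×10 = -4.19 V < V_CE(sat) = 0.2 V — impossible in the active region.
So the transistor is saturated. With V_CE = 0.2 V, I_C = (V_CC − 0.2)/R_C = 7.2/10 = 0.72 mA.
Check: β·I_B = 1.16 mA > I_C = 0.72 mA, confirming saturation.

saturation; I_C ≈ 0.72 mA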